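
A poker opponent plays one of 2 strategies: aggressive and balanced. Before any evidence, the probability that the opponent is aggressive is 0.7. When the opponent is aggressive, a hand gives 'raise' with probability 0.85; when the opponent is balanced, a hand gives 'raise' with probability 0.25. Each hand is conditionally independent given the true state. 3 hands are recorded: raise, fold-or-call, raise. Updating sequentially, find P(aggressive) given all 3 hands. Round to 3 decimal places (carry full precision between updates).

0.844

Each posterior becomes the prior for the next update.
After 'raise': P(aggressive) = 0.85·0.7000 / (0.85·0.7000 + 0.25·0.3000) ≈ 0.8881
After 'fold-or-call': P(aggressive) = 0.15·0.8881 / (0.15·0.8881 + 0.75·0.1119) ≈ 0.6134
After 'raise': P(aggressive) = 0.85·0.6134 / (0.85·0.6134 + 0.25·0.3866) ≈ 0.8436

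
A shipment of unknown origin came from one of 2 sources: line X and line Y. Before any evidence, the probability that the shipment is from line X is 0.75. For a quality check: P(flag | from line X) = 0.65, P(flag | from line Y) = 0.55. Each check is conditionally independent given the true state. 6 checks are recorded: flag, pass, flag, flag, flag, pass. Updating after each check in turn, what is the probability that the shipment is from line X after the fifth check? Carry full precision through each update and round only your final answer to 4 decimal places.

0.8199

After 'flag': P(line X) = 0.65·0.7500 / (0.65·0.7500 + 0.55·0.2500) ≈ 0.7800
After 'pass': P(line X) = 0.35·0.7800 / (0.35·0.7800 + 0.45·0.2200) ≈ 0.7339
After 'flag': P(line X) = 0.65·0.7339 / (0.65·0.7339 + 0.55·0.2661) ≈ 0.7652
After 'flag': P(line X) = 0.65·0.7652 / (0.65·0.7652 + 0.55·0.2348) ≈ 0.7939
After 'flag': P(line X) = 0.65·0.7939 / (0.65·0.7939 + 0.55·0.2061) ≈ 0.8199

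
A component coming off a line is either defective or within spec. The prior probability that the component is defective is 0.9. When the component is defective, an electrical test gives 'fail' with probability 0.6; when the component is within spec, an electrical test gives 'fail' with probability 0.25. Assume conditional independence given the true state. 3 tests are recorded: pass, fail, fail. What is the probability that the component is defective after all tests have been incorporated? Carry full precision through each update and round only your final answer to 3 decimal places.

0.965

Apply Bayes' rule sequentially, carrying P(defective) forward.
After 'pass': P(defective) = 0.4·0.9000 / (0.4·0.9000 + 0.75·0.1000) ≈ 0.8276
After 'fail': P(defective) = 0.6·0.8276 / (0.6·0.8276 + 0.25·0.1724) ≈ 0.9201
After 'fail': P(defective) = 0.6·0.9201 / (0.6·0.9201 + 0.25·0.0799) ≈ 0.9651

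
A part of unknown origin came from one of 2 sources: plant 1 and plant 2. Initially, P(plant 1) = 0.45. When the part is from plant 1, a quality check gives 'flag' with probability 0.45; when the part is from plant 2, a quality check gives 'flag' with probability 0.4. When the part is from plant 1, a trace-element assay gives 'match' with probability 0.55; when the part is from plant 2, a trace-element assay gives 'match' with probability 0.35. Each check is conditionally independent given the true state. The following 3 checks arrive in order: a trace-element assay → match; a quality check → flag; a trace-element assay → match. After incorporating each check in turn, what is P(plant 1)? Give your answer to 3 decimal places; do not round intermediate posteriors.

After a trace-element assay='match': P(plant 1) = 0.55·0.4500 / (0.55·0.4500 + 0.35·0.5500) ≈ 0.5625
After a quality check='flag': P(plant 1) = 0.45·0.5625 / (0.45·0.5625 + 0.4·0.4375) ≈ 0.5912
After a trace-element assay='match': P(plant 1) = 0.55·0.5912 / (0.55·0.5912 + 0.35·0.4088) ≈ 0.6945

0.694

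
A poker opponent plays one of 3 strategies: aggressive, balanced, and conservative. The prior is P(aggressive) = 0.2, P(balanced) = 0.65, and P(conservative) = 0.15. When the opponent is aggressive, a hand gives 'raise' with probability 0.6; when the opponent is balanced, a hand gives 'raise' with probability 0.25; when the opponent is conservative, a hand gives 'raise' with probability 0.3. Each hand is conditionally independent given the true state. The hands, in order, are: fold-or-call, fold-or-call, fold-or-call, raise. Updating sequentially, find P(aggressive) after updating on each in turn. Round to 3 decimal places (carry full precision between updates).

After 'fold-or-call': normaliser = 0.4·0.2000 + 0.75·0.6500 + 0.7·0.1500; P(aggressive) ≈ 0.1190, P(balanced) ≈ 0.7249, P(conservative) ≈ 0.1561
After 'fold-or-call': normaliser = 0.4·0.1190 + 0.75·0.7249 + 0.7·0.1561; P(aggressive) ≈ 0.0679, P(balanced) ≈ 0.7761, P(conservative) ≈ 0.1560
After 'fold-or-call': normaliser = 0.4·0.0679 + 0.75·0.7761 + 0.7·0.1560; P(aggressive) ≈ 0.0378, P(balanced) ≈ 0.8102, P(conservative) ≈ 0.1520
After 'raise': normaliser = 0.6·0.0378 + 0.25·0.8102 + 0.3·0.1520; P(aggressive) ≈ 0.0838, P(balanced) ≈ 0.7478, P(conservative) ≈ 0.1684

0.084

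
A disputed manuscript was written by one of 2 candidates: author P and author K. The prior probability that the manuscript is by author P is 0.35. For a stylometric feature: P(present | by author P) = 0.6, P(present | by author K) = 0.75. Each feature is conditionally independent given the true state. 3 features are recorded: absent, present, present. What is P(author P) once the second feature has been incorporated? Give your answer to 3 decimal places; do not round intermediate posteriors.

Apply Bayes' rule sequentially, carrying P(author P) forward.
After 'absent': P(author P) = 0.4·0.3500 / (0.4·0.3500 + 0.25·0.6500) ≈ 0.4628
After 'present': P(author P) = 0.6·0.4628 / (0.6·0.4628 + 0.75·0.5372) ≈ 0.4080

0.408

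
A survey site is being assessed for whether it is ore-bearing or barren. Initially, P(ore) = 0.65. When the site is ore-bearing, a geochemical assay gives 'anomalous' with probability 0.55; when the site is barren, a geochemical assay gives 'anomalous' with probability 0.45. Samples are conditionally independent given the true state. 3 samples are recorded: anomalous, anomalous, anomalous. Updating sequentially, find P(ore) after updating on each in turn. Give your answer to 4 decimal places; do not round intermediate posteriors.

After 'anomalous': P(ore) = 0.55·0.6500 / (0.55·0.6500 + 0.45·0.3500) ≈ 0.6942
After 'anomalous': P(ore) = 0.55·0.6942 / (0.55·0.6942 + 0.45·0.3058) ≈ 0.7350
After 'anomalous': P(ore) = 0.55·0.7350 / (0.55·0.7350 + 0.45·0.2650) ≈ 0.7722

0.7722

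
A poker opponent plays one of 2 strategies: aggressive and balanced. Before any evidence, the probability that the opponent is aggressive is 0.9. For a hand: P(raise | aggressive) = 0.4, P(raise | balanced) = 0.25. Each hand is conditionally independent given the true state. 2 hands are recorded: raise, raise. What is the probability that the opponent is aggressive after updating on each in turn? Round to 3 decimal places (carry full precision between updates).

Apply Bayes' rule sequentially, carrying P(aggressive) forward.
After 'raise': P(aggressive) = 0.4·0.9000 / (0.4·0.9000 + 0.25·0.1000) ≈ 0.9351
After 'raise': P(aggressive) = 0.4·0.9351 / (0.4·0.9351 + 0.25·0.0649) ≈ 0.9584

0.958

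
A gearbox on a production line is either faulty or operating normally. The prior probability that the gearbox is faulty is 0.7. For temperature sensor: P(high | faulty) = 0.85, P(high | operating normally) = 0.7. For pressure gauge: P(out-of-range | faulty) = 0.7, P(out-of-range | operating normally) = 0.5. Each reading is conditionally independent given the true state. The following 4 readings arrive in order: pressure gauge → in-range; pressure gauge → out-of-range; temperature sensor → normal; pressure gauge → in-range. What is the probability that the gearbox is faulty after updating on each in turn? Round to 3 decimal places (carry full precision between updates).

After pressure gauge='in-range': P(faulty) = 0.3·0.7000 / (0.3·0.7000 + 0.5·0.3000) ≈ 0.5833
After pressure gauge='out-of-range': P(faulty) = 0.7·0.5833 / (0.7·0.5833 + 0.5·0.4167) ≈ 0.6622
After temperature sensor='normal': P(faulty) = 0.15·0.6622 / (0.15·0.6622 + 0.3·0.3378) ≈ 0.4949
After pressure gauge='in-range': P(faulty) = 0.3·0.4949 / (0.3·0.4949 + 0.5·0.5051) ≈ 0.3703

0.370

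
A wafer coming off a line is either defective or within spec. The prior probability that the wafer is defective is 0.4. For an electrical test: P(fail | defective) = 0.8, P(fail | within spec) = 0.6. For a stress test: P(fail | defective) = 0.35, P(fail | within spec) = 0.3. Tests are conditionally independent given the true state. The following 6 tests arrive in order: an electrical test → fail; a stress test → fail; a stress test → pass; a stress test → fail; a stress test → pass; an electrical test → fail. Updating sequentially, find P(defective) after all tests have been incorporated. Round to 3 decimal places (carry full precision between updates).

0.582

After an electrical test='fail': P(defective) = 0.8·0.4000 / (0.8·0.4000 + 0.6·0.6000) ≈ 0.4706
After a stress test='fail': P(defective) = 0.35·0.4706 / (0.35·0.4706 + 0.3·0.5294) ≈ 0.5091
After a stress test='pass': P(defective) = 0.65·0.5091 / (0.65·0.5091 + 0.7·0.4909) ≈ 0.4906
After a stress test='fail': P(defective) = 0.35·0.4906 / (0.35·0.4906 + 0.3·0.5094) ≈ 0.5291
After a stress test='pass': P(defective) = 0.65·0.5291 / (0.65·0.5291 + 0.7·0.4709) ≈ 0.5106
After an electrical test='fail': P(defective) = 0.8·0.5106 / (0.8·0.5106 + 0.6·0.4894) ≈ 0.5818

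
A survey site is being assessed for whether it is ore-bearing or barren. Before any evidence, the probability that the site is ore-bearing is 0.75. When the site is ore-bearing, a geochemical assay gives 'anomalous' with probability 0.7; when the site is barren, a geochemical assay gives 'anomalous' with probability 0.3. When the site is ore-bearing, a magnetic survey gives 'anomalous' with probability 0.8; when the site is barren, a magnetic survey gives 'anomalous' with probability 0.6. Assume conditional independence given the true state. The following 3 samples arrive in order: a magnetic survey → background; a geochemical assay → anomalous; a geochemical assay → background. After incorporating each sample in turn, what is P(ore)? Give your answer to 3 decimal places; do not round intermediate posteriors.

After a magnetic survey='background': P(ore) = 0.2·0.7500 / (0.2·0.7500 + 0.4·0.2500) ≈ 0.6000
After a geochemical assay='anomalous': P(ore) = 0.7·0.6000 / (0.7·0.6000 + 0.3·0.4000) ≈ 0.7778
After a geochemical assay='background': P(ore) = 0.3·0.7778 / (0.3·0.7778 + 0.7·0.2222) ≈ 0.6000

0.600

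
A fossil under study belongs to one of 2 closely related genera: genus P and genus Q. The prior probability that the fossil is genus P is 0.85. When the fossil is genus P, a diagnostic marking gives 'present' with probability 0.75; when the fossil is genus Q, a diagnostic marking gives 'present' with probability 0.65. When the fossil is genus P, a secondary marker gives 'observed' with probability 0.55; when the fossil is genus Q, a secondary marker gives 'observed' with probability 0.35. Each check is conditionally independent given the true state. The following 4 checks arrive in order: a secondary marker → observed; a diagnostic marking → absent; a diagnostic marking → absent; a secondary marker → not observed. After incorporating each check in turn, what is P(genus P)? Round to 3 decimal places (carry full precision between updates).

0.759

Each posterior becomes the prior for the next update.
After a secondary marker='observed': P(genus P) = 0.55·0.8500 / (0.55·0.8500 + 0.35·0.1500) ≈ 0.8990
After a diagnostic marking='absent': P(genus P) = 0.25·0.8990 / (0.25·0.8990 + 0.35·0.1010) ≈ 0.8641
After a diagnostic marking='absent': P(genus P) = 0.25·0.8641 / (0.25·0.8641 + 0.35·0.1359) ≈ 0.8196
After a secondary marker='not observed': P(genus P) = 0.45·0.8196 / (0.45·0.8196 + 0.65·0.1804) ≈ 0.7588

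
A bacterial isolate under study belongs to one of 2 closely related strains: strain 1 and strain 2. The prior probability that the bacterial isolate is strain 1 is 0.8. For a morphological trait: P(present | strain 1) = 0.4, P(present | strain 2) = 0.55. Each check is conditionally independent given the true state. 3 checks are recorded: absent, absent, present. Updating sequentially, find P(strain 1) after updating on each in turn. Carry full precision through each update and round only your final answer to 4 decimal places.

Apply Bayes' rule sequentially, carrying P(strain 1) forward.
After 'absent': P(strain 1) = 0.6·0.8000 / (0.6·0.8000 + 0.45·0.2000) ≈ 0.8421
After 'absent': P(strain 1) = 0.6·0.8421 / (0.6·0.8421 + 0.45·0.1579) ≈ 0.8767
After 'present': P(strain 1) = 0.4·0.8767 / (0.4·0.8767 + 0.55·0.1233) ≈ 0.8380

0.8380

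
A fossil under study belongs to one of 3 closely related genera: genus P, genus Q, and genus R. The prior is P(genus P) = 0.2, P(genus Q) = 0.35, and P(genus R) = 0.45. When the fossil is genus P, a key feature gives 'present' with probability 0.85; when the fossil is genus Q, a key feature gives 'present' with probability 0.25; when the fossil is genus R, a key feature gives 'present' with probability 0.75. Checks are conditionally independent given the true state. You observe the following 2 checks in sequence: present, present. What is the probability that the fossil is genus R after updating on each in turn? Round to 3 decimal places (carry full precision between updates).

Apply Bayes' rule sequentially, carrying P(genus R) forward.
After 'present': normaliser = 0.85·0.2000 + 0.25·0.3500 + 0.75·0.4500; P(genus P) ≈ 0.2857, P(genus Q) ≈ 0.1471, P(genus R) ≈ 0.5672
After 'present': normaliser = 0.85·0.2857 + 0.25·0.1471 + 0.75·0.5672; P(genus P) ≈ 0.3445, P(genus Q) ≈ 0.0521, P(genus R) ≈ 0.6034

0.603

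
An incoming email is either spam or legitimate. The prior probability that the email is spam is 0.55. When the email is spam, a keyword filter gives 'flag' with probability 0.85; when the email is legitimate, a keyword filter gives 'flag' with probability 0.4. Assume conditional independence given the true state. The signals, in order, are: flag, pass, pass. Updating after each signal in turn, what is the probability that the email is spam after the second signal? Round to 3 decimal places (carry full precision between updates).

Apply Bayes' rule sequentially, carrying P(spam) forward.
After 'flag': P(spam) = 0.85·0.5500 / (0.85·0.5500 + 0.4·0.4500) ≈ 0.7220
After 'pass': P(spam) = 0.15·0.7220 / (0.15·0.7220 + 0.6·0.2780) ≈ 0.3937

0.394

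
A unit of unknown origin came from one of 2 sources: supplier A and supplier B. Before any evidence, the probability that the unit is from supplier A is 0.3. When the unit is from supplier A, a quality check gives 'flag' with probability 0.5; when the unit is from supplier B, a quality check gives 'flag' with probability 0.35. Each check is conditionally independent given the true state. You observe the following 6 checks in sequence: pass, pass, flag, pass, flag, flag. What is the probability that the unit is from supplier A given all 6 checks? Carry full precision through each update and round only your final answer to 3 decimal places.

Apply Bayes' rule sequentially, carrying P(supplier A) forward.
After 'pass': P(supplier A) = 0.5·0.3000 / (0.5·0.3000 + 0.65·0.7000) ≈ 0.2479
After 'pass': P(supplier A) = 0.5·0.2479 / (0.5·0.2479 + 0.65·0.7521) ≈ 0.2023
After 'flag': P(supplier A) = 0.5·0.2023 / (0.5·0.2023 + 0.35·0.7977) ≈ 0.2659
After 'pass': P(supplier A) = 0.5·0.2659 / (0.5·0.2659 + 0.65·0.7341) ≈ 0.2179
After 'flag': P(supplier A) = 0.5·0.2179 / (0.5·0.2179 + 0.35·0.7821) ≈ 0.2847
After 'flag': P(supplier A) = 0.5·0.2847 / (0.5·0.2847 + 0.35·0.7153) ≈ 0.3625

0.363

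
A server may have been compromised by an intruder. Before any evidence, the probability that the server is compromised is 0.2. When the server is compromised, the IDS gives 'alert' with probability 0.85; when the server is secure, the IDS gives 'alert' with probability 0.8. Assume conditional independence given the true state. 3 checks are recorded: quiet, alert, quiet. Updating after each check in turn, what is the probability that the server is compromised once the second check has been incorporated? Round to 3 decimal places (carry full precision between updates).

After 'quiet': P(compromised) = 0.15·0.2000 / (0.15·0.2000 + 0.2·0.8000) ≈ 0.1579
After 'alert': P(compromised) = 0.85·0.1579 / (0.85·0.1579 + 0.8·0.8421) ≈ 0.1661

0.166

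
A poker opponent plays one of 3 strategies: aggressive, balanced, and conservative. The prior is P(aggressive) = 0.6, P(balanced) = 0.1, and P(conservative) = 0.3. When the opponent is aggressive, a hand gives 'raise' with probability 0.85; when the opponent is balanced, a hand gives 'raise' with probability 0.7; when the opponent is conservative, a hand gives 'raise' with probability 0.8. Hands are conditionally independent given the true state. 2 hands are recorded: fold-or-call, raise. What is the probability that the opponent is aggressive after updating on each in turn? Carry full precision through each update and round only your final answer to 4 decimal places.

0.5258

Each posterior becomes the prior for the next update.
After 'fold-or-call': normaliser = 0.15·0.6000 + 0.3·0.1000 + 0.2·0.3000; P(aggressive) ≈ 0.5000, P(balanced) ≈ 0.1667, P(conservative) ≈ 0.3333
After 'raise': normaliser = 0.85·0.5000 + 0.7·0.1667 + 0.8·0.3333; P(aggressive) ≈ 0.5258, P(balanced) ≈ 0.1443, P(conservative) ≈ 0.3299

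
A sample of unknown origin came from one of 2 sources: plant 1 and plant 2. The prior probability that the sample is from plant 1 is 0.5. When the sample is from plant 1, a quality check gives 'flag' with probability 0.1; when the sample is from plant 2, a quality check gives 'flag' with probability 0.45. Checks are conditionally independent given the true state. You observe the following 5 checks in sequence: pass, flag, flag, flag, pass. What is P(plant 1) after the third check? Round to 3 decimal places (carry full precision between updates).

0.075

After 'pass': P(plant 1) = 0.9·0.5000 / (0.9·0.5000 + 0.55·0.5000) ≈ 0.6207
After 'flag': P(plant 1) = 0.1·0.6207 / (0.1·0.6207 + 0.45·0.3793) ≈ 0.2667
After 'flag': P(plant 1) = 0.1·0.2667 / (0.1·0.2667 + 0.45·0.7333) ≈ 0.0748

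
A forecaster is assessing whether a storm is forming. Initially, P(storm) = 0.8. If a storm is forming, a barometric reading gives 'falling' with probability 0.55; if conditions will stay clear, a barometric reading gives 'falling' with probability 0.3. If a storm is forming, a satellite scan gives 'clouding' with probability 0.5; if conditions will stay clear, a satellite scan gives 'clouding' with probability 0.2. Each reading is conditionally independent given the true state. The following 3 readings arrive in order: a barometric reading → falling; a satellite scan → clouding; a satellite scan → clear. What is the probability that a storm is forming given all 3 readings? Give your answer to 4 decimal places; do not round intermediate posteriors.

Apply Bayes' rule sequentially, carrying P(storm) forward.
After a barometric reading='falling': P(storm) = 0.55·0.8000 / (0.55·0.8000 + 0.3·0.2000) ≈ 0.8800
After a satellite scan='clouding': P(storm) = 0.5·0.8800 / (0.5·0.8800 + 0.2·0.1200) ≈ 0.9483
After a satellite scan='clear': P(storm) = 0.5·0.9483 / (0.5·0.9483 + 0.8·0.0517) ≈ 0.9197

0.9197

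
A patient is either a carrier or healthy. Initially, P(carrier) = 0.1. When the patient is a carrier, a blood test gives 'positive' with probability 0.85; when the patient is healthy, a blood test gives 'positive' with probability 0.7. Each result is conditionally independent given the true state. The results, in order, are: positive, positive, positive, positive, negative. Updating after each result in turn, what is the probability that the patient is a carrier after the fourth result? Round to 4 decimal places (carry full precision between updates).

After 'positive': P(carrier) = 0.85·0.1000 / (0.85·0.1000 + 0.7·0.9000) ≈ 0.1189
After 'positive': P(carrier) = 0.85·0.1189 / (0.85·0.1189 + 0.7·0.8811) ≈ 0.1408
After 'positive': P(carrier) = 0.85·0.1408 / (0.85·0.1408 + 0.7·0.8592) ≈ 0.1659
After 'positive': P(carrier) = 0.85·0.1659 / (0.85·0.1659 + 0.7·0.8341) ≈ 0.1946

0.1946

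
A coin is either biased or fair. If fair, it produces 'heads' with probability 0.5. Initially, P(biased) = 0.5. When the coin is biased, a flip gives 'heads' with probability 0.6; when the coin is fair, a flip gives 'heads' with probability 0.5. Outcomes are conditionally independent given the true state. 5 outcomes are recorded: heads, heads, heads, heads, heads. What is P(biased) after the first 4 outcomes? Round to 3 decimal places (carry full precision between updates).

After 'heads': P(biased) = 0.6·0.5000 / (0.6·0.5000 + 0.5·0.5000) ≈ 0.5455
After 'heads': P(biased) = 0.6·0.5455 / (0.6·0.5455 + 0.5·0.4545) ≈ 0.5902
After 'heads': P(biased) = 0.6·0.5902 / (0.6·0.5902 + 0.5·0.4098) ≈ 0.6334
After 'heads': P(biased) = 0.6·0.6334 / (0.6·0.6334 + 0.5·0.3666) ≈ 0.6746

0.675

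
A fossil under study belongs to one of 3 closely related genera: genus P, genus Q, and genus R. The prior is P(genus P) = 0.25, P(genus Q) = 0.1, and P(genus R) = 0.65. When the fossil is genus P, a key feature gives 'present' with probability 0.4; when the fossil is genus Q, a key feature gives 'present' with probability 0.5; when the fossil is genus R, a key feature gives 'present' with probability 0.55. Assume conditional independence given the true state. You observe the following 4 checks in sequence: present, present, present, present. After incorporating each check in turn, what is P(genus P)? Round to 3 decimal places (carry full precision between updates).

0.089

After 'present': normaliser = 0.4·0.2500 + 0.5·0.1000 + 0.55·0.6500; P(genus P) ≈ 0.1970, P(genus Q) ≈ 0.0985, P(genus R) ≈ 0.7044
After 'present': normaliser = 0.4·0.1970 + 0.5·0.0985 + 0.55·0.7044; P(genus P) ≈ 0.1529, P(genus Q) ≈ 0.0956, P(genus R) ≈ 0.7516
After 'present': normaliser = 0.4·0.1529 + 0.5·0.0956 + 0.55·0.7516; P(genus P) ≈ 0.1171, P(genus Q) ≈ 0.0915, P(genus R) ≈ 0.7914
After 'present': normaliser = 0.4·0.1171 + 0.5·0.0915 + 0.55·0.7914; P(genus P) ≈ 0.0887, P(genus Q) ≈ 0.0867, P(genus R) ≈ 0.8246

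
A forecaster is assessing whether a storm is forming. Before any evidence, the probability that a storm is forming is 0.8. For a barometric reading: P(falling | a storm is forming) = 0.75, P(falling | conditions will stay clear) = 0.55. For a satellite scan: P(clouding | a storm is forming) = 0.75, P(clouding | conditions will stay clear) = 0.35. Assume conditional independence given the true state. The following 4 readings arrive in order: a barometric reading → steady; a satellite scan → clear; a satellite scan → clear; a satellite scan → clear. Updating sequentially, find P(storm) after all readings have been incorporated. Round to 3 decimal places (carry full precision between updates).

After a barometric reading='steady': P(storm) = 0.25·0.8000 / (0.25·0.8000 + 0.45·0.2000) ≈ 0.6897
After a satellite scan='clear': P(storm) = 0.25·0.6897 / (0.25·0.6897 + 0.65·0.3103) ≈ 0.4608
After a satellite scan='clear': P(storm) = 0.25·0.4608 / (0.25·0.4608 + 0.65·0.5392) ≈ 0.2474
After a satellite scan='clear': P(storm) = 0.25·0.2474 / (0.25·0.2474 + 0.65·0.7526) ≈ 0.1122

0.112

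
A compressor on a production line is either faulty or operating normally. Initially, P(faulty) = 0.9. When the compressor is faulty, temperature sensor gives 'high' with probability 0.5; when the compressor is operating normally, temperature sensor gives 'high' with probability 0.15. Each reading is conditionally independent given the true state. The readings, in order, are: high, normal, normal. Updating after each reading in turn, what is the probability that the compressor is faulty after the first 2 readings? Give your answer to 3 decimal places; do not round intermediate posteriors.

After 'high': P(faulty) = 0.5·0.9000 / (0.5·0.9000 + 0.15·0.1000) ≈ 0.9677
After 'normal': P(faulty) = 0.5·0.9677 / (0.5·0.9677 + 0.85·0.0323) ≈ 0.9464

0.946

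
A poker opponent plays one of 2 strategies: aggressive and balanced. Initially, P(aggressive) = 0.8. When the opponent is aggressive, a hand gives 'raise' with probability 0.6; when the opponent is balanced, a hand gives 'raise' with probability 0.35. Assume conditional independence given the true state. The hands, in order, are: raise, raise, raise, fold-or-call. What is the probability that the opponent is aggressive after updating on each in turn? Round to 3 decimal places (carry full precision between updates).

0.925

Apply Bayes' rule sequentially, carrying P(aggressive) forward.
After 'raise': P(aggressive) = 0.6·0.8000 / (0.6·0.8000 + 0.35·0.2000) ≈ 0.8727
After 'raise': P(aggressive) = 0.6·0.8727 / (0.6·0.8727 + 0.35·0.1273) ≈ 0.9216
After 'raise': P(aggressive) = 0.6·0.9216 / (0.6·0.9216 + 0.35·0.0784) ≈ 0.9527
After 'fold-or-call': P(aggressive) = 0.4·0.9527 / (0.4·0.9527 + 0.65·0.0473) ≈ 0.9254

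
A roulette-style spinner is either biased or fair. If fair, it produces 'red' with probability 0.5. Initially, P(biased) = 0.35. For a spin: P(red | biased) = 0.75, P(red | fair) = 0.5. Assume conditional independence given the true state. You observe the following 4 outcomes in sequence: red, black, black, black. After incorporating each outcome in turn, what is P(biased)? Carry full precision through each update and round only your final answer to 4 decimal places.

Apply Bayes' rule sequentially, carrying P(biased) forward.
After 'red': P(biased) = 0.75·0.3500 / (0.75·0.3500 + 0.5·0.6500) ≈ 0.4468
After 'black': P(biased) = 0.25·0.4468 / (0.25·0.4468 + 0.5·0.5532) ≈ 0.2877
After 'black': P(biased) = 0.25·0.2877 / (0.25·0.2877 + 0.5·0.7123) ≈ 0.1680
After 'black': P(biased) = 0.25·0.1680 / (0.25·0.1680 + 0.5·0.8320) ≈ 0.0917

0.0917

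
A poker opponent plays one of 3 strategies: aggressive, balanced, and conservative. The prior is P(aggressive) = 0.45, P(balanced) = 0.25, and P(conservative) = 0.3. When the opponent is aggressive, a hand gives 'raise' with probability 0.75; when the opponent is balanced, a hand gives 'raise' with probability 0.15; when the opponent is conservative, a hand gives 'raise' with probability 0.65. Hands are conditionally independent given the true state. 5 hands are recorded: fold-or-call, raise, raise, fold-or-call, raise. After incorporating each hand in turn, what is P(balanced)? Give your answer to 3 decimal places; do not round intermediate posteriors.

0.027

After 'fold-or-call': normaliser = 0.25·0.4500 + 0.85·0.2500 + 0.35·0.3000; P(aggressive) ≈ 0.2616, P(balanced) ≈ 0.4942, P(conservative) ≈ 0.2442
After 'raise': normaliser = 0.75·0.2616 + 0.15·0.4942 + 0.65·0.2442; P(aggressive) ≈ 0.4573, P(balanced) ≈ 0.1728, P(conservative) ≈ 0.3699
After 'raise': normaliser = 0.75·0.4573 + 0.15·0.1728 + 0.65·0.3699; P(aggressive) ≈ 0.5629, P(balanced) ≈ 0.0425, P(conservative) ≈ 0.3946
After 'fold-or-call': normaliser = 0.25·0.5629 + 0.85·0.0425 + 0.35·0.3946; P(aggressive) ≈ 0.4468, P(balanced) ≈ 0.1148, P(conservative) ≈ 0.4385
After 'raise': normaliser = 0.75·0.4468 + 0.15·0.1148 + 0.65·0.4385; P(aggressive) ≈ 0.5258, P(balanced) ≈ 0.0270, P(conservative) ≈ 0.4472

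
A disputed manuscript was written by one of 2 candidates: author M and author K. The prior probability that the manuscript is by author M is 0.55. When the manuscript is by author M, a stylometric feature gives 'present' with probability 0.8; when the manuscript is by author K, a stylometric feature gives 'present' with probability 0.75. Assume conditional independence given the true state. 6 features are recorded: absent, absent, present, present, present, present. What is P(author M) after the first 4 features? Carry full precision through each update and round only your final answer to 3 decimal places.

After 'absent': P(author M) = 0.2·0.5500 / (0.2·0.5500 + 0.25·0.4500) ≈ 0.4944
After 'absent': P(author M) = 0.2·0.4944 / (0.2·0.4944 + 0.25·0.5056) ≈ 0.4389
After 'present': P(author M) = 0.8·0.4389 / (0.8·0.4389 + 0.75·0.5611) ≈ 0.4549
After 'present': P(author M) = 0.8·0.4549 / (0.8·0.4549 + 0.75·0.5451) ≈ 0.4709

0.471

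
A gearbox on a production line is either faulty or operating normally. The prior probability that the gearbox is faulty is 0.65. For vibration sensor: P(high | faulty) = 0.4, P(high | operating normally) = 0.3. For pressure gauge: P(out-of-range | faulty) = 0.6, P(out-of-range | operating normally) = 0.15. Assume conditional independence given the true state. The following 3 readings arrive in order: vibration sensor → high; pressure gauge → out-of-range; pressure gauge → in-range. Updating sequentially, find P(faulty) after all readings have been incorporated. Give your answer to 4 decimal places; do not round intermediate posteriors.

0.8234

After vibration sensor='high': P(faulty) = 0.4·0.6500 / (0.4·0.6500 + 0.3·0.3500) ≈ 0.7123
After pressure gauge='out-of-range': P(faulty) = 0.6·0.7123 / (0.6·0.7123 + 0.15·0.2877) ≈ 0.9083
After pressure gauge='in-range': P(faulty) = 0.4·0.9083 / (0.4·0.9083 + 0.85·0.0917) ≈ 0.8234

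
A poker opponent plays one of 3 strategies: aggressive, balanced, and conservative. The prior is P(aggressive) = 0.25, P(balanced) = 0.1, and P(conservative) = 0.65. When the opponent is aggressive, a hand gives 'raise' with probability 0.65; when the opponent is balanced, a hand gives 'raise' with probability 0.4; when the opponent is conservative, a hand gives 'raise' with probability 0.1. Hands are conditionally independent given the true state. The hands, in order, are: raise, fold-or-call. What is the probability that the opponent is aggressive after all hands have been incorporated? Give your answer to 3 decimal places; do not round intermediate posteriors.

After 'raise': normaliser = 0.65·0.2500 + 0.4·0.1000 + 0.1·0.6500; P(aggressive) ≈ 0.6075, P(balanced) ≈ 0.1495, P(conservative) ≈ 0.2430
After 'fold-or-call': normaliser = 0.35·0.6075 + 0.6·0.1495 + 0.9·0.2430; P(aggressive) ≈ 0.4081, P(balanced) ≈ 0.1722, P(conservative) ≈ 0.4197

0.408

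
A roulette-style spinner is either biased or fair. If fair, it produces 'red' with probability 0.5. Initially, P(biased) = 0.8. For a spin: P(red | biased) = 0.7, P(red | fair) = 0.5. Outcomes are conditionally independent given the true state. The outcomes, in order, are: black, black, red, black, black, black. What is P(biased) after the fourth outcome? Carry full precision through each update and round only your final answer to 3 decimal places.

Each posterior becomes the prior for the next update.
After 'black': P(biased) = 0.3·0.8000 / (0.3·0.8000 + 0.5·0.2000) ≈ 0.7059
After 'black': P(biased) = 0.3·0.7059 / (0.3·0.7059 + 0.5·0.2941) ≈ 0.5902
After 'red': P(biased) = 0.7·0.5902 / (0.7·0.5902 + 0.5·0.4098) ≈ 0.6684
After 'black': P(biased) = 0.3·0.6684 / (0.3·0.6684 + 0.5·0.3316) ≈ 0.5474

0.547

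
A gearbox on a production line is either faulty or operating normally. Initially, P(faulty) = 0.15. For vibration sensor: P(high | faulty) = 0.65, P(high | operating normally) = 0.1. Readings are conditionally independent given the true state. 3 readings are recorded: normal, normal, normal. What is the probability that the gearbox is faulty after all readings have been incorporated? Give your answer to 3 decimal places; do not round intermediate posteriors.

0.010

After 'normal': P(faulty) = 0.35·0.1500 / (0.35·0.1500 + 0.9·0.8500) ≈ 0.0642
After 'normal': P(faulty) = 0.35·0.0642 / (0.35·0.0642 + 0.9·0.9358) ≈ 0.0260
After 'normal': P(faulty) = 0.35·0.0260 / (0.35·0.0260 + 0.9·0.9740) ≈ 0.0103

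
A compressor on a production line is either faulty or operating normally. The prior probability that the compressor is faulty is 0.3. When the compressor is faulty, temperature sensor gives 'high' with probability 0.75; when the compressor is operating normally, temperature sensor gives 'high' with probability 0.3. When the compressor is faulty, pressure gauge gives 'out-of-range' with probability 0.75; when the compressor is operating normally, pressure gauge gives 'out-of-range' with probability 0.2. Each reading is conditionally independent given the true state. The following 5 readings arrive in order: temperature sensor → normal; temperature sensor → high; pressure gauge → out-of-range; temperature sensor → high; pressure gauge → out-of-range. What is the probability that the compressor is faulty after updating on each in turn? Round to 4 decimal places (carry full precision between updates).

0.9308

After temperature sensor='normal': P(faulty) = 0.25·0.3000 / (0.25·0.3000 + 0.7·0.7000) ≈ 0.1327
After temperature sensor='high': P(faulty) = 0.75·0.1327 / (0.75·0.1327 + 0.3·0.8673) ≈ 0.2768
After pressure gauge='out-of-range': P(faulty) = 0.75·0.2768 / (0.75·0.2768 + 0.2·0.7232) ≈ 0.5893
After temperature sensor='high': P(faulty) = 0.75·0.5893 / (0.75·0.5893 + 0.3·0.4107) ≈ 0.7820
After pressure gauge='out-of-range': P(faulty) = 0.75·0.7820 / (0.75·0.7820 + 0.2·0.2180) ≈ 0.9308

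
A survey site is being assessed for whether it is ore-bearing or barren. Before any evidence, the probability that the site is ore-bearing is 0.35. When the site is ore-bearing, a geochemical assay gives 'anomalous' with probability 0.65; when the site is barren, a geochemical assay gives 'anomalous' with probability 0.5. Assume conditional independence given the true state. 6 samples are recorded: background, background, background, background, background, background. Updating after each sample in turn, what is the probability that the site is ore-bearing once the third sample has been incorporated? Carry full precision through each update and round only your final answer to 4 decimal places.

After 'background': P(ore) = 0.35·0.3500 / (0.35·0.3500 + 0.5·0.6500) ≈ 0.2737
After 'background': P(ore) = 0.35·0.2737 / (0.35·0.2737 + 0.5·0.7263) ≈ 0.2088
After 'background': P(ore) = 0.35·0.2088 / (0.35·0.2088 + 0.5·0.7912) ≈ 0.1559

0.1559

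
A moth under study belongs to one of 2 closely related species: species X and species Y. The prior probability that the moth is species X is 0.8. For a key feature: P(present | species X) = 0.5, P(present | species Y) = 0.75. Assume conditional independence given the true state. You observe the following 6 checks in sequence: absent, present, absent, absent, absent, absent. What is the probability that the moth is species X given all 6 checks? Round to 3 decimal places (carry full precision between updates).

After 'absent': P(species X) = 0.5·0.8000 / (0.5·0.8000 + 0.25·0.2000) ≈ 0.8889
After 'present': P(species X) = 0.5·0.8889 / (0.5·0.8889 + 0.75·0.1111) ≈ 0.8421
After 'absent': P(species X) = 0.5·0.8421 / (0.5·0.8421 + 0.25·0.1579) ≈ 0.9143
After 'absent': P(species X) = 0.5·0.9143 / (0.5·0.9143 + 0.25·0.0857) ≈ 0.9552
After 'absent': P(species X) = 0.5·0.9552 / (0.5·0.9552 + 0.25·0.0448) ≈ 0.9771
After 'absent': P(species X) = 0.5·0.9771 / (0.5·0.9771 + 0.25·0.0229) ≈ 0.9884

0.988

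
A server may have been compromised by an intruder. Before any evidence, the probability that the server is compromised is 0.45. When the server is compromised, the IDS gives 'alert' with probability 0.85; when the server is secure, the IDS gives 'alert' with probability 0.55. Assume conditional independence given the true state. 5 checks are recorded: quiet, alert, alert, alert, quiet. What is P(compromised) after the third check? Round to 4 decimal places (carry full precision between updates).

After 'quiet': P(compromised) = 0.15·0.4500 / (0.15·0.4500 + 0.45·0.5500) ≈ 0.2143
After 'alert': P(compromised) = 0.85·0.2143 / (0.85·0.2143 + 0.55·0.7857) ≈ 0.2965
After 'alert': P(compromised) = 0.85·0.2965 / (0.85·0.2965 + 0.55·0.7035) ≈ 0.3944

0.3944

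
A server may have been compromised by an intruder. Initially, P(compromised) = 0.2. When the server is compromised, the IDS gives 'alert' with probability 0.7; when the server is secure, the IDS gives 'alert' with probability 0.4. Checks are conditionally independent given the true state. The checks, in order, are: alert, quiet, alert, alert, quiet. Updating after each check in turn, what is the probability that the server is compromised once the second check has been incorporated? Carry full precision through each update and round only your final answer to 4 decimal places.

0.1795

After 'alert': P(compromised) = 0.7·0.2000 / (0.7·0.2000 + 0.4·0.8000) ≈ 0.3043
After 'quiet': P(compromised) = 0.3·0.3043 / (0.3·0.3043 + 0.6·0.6957) ≈ 0.1795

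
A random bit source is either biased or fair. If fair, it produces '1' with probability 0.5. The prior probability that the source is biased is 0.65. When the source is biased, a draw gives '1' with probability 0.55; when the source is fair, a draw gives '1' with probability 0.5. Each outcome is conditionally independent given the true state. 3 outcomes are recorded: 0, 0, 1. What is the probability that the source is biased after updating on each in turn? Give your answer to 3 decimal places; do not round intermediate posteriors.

After '0': P(biased) = 0.45·0.6500 / (0.45·0.6500 + 0.5·0.3500) ≈ 0.6257
After '0': P(biased) = 0.45·0.6257 / (0.45·0.6257 + 0.5·0.3743) ≈ 0.6007
After '1': P(biased) = 0.55·0.6007 / (0.55·0.6007 + 0.5·0.3993) ≈ 0.6233

0.623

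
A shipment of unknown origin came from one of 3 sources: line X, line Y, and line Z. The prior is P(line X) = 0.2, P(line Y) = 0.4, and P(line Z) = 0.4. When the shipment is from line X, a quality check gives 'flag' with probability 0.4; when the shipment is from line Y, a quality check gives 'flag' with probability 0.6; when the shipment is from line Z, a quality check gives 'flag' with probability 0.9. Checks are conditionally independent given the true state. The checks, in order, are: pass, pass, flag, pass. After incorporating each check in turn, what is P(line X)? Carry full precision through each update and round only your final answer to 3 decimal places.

After 'pass': normaliser = 0.6·0.2000 + 0.4·0.4000 + 0.1·0.4000; P(line X) ≈ 0.3750, P(line Y) ≈ 0.5000, P(line Z) ≈ 0.1250
After 'pass': normaliser = 0.6·0.3750 + 0.4·0.5000 + 0.1·0.1250; P(line X) ≈ 0.5143, P(line Y) ≈ 0.4571, P(line Z) ≈ 0.0286
After 'flag': normaliser = 0.4·0.5143 + 0.6·0.4571 + 0.9·0.0286; P(line X) ≈ 0.4068, P(line Y) ≈ 0.5424, P(line Z) ≈ 0.0508
After 'pass': normaliser = 0.6·0.4068 + 0.4·0.5424 + 0.1·0.0508; P(line X) ≈ 0.5236, P(line Y) ≈ 0.4655, P(line Z) ≈ 0.0109

0.524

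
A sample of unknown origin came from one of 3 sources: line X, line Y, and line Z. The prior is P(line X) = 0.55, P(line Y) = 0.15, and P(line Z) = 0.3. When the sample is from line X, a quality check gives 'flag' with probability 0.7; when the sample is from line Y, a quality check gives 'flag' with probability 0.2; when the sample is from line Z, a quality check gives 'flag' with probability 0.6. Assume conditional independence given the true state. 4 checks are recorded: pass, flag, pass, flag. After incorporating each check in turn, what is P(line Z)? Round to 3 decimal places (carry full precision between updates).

Apply Bayes' rule sequentially, carrying P(line Z) forward.
After 'pass': normaliser = 0.3·0.5500 + 0.8·0.1500 + 0.4·0.3000; P(line X) ≈ 0.4074, P(line Y) ≈ 0.2963, P(line Z) ≈ 0.2963
After 'flag': normaliser = 0.7·0.4074 + 0.2·0.2963 + 0.6·0.2963; P(line X) ≈ 0.5461, P(line Y) ≈ 0.1135, P(line Z) ≈ 0.3404
After 'pass': normaliser = 0.3·0.5461 + 0.8·0.1135 + 0.4·0.3404; P(line X) ≈ 0.4192, P(line Y) ≈ 0.2323, P(line Z) ≈ 0.3485
After 'flag': normaliser = 0.7·0.4192 + 0.2·0.2323 + 0.6·0.3485; P(line X) ≈ 0.5345, P(line Y) ≈ 0.0846, P(line Z) ≈ 0.3808

0.381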